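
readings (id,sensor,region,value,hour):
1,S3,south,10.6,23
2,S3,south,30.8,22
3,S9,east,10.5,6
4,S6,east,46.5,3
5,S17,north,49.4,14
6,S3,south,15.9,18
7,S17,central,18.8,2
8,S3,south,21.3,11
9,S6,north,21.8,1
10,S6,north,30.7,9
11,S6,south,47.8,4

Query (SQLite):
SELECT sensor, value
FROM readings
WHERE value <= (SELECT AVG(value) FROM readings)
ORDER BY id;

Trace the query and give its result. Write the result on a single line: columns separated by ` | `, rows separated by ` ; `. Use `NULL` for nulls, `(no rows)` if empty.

S3 | 10.6 ; S9 | 10.5 ; S3 | 15.9 ; S17 | 18.8 ; S3 | 21.3 ; S6 | 21.8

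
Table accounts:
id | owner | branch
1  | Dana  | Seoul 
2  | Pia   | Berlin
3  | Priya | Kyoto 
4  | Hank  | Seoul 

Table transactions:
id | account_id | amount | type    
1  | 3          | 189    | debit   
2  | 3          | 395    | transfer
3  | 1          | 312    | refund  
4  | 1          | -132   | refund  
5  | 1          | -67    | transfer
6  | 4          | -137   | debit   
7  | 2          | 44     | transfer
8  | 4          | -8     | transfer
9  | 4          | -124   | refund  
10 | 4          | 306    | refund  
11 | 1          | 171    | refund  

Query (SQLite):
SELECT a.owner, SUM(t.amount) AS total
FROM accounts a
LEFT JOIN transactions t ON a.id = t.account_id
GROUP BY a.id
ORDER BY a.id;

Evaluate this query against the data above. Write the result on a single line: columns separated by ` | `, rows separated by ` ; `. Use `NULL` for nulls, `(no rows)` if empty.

Dana | 284 ; Pia | 44 ; Priya | 584 ; Hank | 37

LEFT JOIN keeps every accounts row; unmatched ones get NULL for transactions columns.
Group by accounts.id and compute SUM(t.amount). SUM over an all-NULL group is NULL.
  1: ids {3, 4, 5, 11} → SUM(t.amount)=284
  2: ids {7} → SUM(t.amount)=44
  3: ids {1, 2} → SUM(t.amount)=584
  4: ids {6, 8, 9, 10} → SUM(t.amount)=37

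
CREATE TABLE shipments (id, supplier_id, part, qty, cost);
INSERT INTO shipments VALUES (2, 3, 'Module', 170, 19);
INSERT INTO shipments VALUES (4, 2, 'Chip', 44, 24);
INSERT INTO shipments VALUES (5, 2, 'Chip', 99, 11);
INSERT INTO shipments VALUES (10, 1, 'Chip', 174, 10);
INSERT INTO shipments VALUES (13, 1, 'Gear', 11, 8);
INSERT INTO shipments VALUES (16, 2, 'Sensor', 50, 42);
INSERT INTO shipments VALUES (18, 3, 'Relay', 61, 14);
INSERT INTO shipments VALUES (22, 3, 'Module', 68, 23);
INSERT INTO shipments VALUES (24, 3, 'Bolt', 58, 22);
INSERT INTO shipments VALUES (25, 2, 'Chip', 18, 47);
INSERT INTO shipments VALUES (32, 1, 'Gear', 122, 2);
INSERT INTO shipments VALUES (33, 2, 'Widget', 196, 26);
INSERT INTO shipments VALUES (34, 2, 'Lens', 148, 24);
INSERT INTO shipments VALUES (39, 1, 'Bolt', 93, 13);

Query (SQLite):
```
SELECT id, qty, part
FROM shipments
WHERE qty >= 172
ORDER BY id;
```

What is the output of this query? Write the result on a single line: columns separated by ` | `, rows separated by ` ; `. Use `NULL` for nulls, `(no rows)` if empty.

10 | 174 | Chip ; 33 | 196 | Widget

qty >= 172: ids {10, 33}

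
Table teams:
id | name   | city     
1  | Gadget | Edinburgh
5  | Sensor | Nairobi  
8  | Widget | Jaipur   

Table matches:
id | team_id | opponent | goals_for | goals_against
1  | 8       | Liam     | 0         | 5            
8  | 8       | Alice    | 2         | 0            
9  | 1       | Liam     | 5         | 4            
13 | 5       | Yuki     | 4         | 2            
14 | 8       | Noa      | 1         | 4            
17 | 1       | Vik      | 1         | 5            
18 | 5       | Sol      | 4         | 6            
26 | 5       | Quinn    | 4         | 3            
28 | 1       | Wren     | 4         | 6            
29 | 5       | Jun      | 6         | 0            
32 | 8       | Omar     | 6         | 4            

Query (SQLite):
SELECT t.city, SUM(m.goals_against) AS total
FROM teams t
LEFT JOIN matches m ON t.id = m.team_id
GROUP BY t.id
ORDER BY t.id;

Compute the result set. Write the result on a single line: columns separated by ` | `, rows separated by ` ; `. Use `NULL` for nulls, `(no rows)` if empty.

LEFT JOIN keeps every teams row; unmatched ones get NULL for matches columns.
Group by teams.id and compute SUM(m.goals_against). SUM over an all-NULL group is NULL.
  1: ids {9, 17, 28} → SUM(m.goals_against)=15
  5: ids {13, 18, 26, 29} → SUM(m.goals_against)=11
  8: ids {1, 8, 14, 32} → SUM(m.goals_against)=13

Edinburgh | 15 ; Nairobi | 11 ; Jaipur | 13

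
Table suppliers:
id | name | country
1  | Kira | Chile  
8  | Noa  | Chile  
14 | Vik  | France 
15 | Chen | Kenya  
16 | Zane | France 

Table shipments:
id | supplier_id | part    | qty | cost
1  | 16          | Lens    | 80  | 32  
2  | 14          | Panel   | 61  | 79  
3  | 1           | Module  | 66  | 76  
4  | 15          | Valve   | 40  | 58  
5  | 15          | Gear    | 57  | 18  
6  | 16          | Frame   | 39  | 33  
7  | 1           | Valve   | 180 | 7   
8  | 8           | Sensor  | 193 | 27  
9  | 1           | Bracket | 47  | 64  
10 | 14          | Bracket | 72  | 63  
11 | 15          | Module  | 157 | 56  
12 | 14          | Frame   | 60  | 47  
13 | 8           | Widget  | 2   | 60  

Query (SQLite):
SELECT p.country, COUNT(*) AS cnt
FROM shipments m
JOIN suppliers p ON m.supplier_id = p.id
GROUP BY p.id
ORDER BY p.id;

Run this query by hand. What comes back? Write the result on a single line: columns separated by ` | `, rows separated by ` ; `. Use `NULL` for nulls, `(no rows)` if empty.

Chile | 3 ; Chile | 2 ; France | 3 ; Kenya | 3 ; France | 2

Join each shipments row to its suppliers via supplier_id.
Group joined rows by suppliers.id; compute COUNT(*) per group.
  1: ids {3, 7, 9} → COUNT(*)=3
  8: ids {8, 13} → COUNT(*)=2
  14: ids {2, 10, 12} → COUNT(*)=3
  15: ids {4, 5, 11} → COUNT(*)=3
  16: ids {1, 6} → COUNT(*)=2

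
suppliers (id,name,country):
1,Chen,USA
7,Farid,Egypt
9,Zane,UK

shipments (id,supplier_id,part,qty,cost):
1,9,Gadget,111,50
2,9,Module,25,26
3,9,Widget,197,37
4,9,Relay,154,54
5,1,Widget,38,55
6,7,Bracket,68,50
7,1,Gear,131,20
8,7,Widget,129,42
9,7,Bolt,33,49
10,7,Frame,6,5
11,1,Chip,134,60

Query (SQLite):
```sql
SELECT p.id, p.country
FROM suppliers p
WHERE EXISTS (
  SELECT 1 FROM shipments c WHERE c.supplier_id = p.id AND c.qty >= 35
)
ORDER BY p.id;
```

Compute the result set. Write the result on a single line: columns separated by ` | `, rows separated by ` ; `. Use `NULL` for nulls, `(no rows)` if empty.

1 | USA ; 7 | Egypt ; 9 | UK

For each suppliers row, check whether any shipments with matching supplier_id has qty >= 35.
Keep rows where that is true.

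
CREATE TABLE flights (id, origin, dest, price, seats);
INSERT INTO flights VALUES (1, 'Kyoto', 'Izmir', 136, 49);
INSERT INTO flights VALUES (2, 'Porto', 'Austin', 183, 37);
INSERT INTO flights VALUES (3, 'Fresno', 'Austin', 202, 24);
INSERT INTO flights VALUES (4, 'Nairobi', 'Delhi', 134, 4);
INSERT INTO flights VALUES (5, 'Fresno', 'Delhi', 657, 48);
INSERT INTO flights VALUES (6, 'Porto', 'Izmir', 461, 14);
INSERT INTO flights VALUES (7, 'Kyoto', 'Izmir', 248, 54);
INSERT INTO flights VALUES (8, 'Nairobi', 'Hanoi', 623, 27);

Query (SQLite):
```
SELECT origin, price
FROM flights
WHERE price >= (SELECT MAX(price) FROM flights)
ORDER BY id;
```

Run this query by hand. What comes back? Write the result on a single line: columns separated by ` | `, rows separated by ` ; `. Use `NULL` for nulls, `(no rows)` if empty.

Fresno | 657

Scalar subquery: MAX(price) over all flights rows = 657.
Keep rows where price >= that value.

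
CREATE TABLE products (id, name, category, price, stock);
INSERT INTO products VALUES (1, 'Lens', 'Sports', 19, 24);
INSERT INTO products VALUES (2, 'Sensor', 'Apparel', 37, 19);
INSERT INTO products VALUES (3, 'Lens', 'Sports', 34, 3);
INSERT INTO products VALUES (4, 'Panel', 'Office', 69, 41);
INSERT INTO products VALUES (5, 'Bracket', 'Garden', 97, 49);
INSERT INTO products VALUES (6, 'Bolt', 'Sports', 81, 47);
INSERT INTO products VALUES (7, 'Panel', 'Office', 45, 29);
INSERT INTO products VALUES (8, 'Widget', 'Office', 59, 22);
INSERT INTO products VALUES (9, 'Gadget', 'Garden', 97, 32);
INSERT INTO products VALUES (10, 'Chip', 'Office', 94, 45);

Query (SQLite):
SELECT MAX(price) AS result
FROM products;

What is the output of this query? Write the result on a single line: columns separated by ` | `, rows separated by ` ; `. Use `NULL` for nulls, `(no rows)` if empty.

97

All price values: [19, 37, 34, 69, 97, 81, 45, 59, 97, 94].
MAX of non-NULL values = 97.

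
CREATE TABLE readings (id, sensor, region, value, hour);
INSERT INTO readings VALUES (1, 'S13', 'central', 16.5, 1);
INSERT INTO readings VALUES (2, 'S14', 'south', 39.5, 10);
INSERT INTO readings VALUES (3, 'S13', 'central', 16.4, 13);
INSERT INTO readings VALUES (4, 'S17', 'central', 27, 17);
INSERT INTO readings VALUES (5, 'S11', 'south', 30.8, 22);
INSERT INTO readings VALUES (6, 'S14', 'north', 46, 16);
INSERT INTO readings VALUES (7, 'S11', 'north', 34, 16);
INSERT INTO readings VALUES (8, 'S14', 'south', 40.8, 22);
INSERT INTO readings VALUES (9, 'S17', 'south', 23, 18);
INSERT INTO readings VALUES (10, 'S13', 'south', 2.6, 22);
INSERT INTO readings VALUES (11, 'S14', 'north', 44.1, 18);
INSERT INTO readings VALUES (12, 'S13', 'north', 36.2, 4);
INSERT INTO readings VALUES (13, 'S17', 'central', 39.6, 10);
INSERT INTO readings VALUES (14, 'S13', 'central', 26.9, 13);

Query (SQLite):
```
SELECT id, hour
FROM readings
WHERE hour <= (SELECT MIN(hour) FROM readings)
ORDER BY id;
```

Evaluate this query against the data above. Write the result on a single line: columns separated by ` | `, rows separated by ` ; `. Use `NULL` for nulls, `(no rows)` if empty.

Scalar subquery: MIN(hour) over all readings rows = 1.
Keep rows where hour <= that value.

1 | 1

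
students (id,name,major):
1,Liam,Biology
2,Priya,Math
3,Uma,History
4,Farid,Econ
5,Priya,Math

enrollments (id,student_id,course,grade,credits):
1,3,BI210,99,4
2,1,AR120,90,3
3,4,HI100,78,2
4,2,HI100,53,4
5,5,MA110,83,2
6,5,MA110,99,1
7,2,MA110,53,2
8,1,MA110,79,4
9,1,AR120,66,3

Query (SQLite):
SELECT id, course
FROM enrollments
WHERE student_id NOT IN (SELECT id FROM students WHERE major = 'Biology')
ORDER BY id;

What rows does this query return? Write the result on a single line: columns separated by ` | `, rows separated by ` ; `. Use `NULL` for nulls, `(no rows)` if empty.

Inner query: students.id where major = 'Biology'.
Outer: keep enrollments rows whose student_id is not in that set.
Inner query → {1}

1 | BI210 ; 3 | HI100 ; 4 | HI100 ; 5 | MA110 ; 6 | MA110 ; 7 | MA110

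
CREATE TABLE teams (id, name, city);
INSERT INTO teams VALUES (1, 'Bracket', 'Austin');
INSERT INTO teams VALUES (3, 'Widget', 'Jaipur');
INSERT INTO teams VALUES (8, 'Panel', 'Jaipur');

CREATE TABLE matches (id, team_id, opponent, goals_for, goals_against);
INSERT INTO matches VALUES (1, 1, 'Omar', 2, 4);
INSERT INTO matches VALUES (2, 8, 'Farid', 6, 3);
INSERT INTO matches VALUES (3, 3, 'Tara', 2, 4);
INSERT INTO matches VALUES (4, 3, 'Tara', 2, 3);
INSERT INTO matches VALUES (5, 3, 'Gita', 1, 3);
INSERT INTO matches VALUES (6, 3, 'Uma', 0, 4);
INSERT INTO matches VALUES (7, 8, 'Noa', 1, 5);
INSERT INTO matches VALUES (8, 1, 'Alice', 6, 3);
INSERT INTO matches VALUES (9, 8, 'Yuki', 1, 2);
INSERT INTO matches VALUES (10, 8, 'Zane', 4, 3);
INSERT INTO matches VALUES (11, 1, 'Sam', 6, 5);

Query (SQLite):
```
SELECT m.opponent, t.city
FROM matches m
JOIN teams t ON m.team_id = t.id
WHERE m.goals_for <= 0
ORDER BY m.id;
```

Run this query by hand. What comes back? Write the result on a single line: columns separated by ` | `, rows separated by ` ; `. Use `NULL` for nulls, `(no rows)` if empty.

Each matches row matches the teams row where team_id = teams.id.
Then keep rows with m.goals_for <= 0.

Uma | Jaipur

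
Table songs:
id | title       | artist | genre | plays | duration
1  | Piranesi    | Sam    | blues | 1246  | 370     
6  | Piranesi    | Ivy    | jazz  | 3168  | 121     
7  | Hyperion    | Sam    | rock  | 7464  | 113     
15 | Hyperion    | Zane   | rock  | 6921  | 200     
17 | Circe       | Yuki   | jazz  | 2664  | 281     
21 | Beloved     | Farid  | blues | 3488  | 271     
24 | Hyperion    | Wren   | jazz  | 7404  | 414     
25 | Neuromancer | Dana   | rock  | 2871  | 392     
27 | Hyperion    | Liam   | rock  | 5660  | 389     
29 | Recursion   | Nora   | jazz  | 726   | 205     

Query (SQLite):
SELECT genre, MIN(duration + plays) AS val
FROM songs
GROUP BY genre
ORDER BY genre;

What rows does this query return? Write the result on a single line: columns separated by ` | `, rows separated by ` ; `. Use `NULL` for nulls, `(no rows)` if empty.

blues | 1616 ; jazz | 931 ; rock | 3263

For each row compute duration + plays.
Group by genre; take MIN of the expression per group.
  blues: ids {1, 21} → MIN(duration + plays)=1616
  jazz: ids {6, 17, 24, 29} → MIN(duration + plays)=931
  rock: ids {7, 15, 25, 27} → MIN(duration + plays)=3263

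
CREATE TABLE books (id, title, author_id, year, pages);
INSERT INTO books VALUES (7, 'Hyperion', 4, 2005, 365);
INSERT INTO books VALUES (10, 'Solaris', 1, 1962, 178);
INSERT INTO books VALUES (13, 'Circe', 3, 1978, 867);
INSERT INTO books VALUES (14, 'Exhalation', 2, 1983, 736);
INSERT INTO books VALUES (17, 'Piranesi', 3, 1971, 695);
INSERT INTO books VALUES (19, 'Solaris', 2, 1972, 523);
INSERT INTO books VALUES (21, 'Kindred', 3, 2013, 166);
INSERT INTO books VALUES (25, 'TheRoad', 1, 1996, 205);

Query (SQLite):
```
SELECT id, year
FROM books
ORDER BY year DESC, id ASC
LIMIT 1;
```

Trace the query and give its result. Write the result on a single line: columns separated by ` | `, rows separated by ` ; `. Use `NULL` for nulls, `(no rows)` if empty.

Sort by year desc, tiebreak id asc: (2013, id=21), (2005, id=7), (1996, id=25), (1983, id=14) …. Take first 1.

21 | 2013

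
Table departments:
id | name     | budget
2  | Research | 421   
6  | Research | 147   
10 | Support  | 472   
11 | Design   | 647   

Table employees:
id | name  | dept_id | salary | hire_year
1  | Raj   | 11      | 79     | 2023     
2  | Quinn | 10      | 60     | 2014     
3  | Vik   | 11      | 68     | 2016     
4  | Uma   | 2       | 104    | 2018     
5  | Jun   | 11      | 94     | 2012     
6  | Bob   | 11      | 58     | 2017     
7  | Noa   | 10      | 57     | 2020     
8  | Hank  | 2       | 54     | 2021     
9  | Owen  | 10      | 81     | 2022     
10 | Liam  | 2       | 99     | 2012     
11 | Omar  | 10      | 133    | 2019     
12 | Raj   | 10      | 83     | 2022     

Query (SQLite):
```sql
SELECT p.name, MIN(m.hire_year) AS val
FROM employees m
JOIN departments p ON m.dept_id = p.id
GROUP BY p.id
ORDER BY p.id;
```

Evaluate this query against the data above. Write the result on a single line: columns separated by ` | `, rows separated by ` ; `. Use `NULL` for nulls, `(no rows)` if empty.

Join each employees row to its departments via dept_id.
Group joined rows by departments.id; compute MIN(m.hire_year) per group.
  2: ids {4, 8, 10} → MIN(m.hire_year)=2012
  10: ids {2, 7, 9, 11, 12} → MIN(m.hire_year)=2014
  11: ids {1, 3, 5, 6} → MIN(m.hire_year)=2012

Research | 2012 ; Support | 2014 ; Design | 2012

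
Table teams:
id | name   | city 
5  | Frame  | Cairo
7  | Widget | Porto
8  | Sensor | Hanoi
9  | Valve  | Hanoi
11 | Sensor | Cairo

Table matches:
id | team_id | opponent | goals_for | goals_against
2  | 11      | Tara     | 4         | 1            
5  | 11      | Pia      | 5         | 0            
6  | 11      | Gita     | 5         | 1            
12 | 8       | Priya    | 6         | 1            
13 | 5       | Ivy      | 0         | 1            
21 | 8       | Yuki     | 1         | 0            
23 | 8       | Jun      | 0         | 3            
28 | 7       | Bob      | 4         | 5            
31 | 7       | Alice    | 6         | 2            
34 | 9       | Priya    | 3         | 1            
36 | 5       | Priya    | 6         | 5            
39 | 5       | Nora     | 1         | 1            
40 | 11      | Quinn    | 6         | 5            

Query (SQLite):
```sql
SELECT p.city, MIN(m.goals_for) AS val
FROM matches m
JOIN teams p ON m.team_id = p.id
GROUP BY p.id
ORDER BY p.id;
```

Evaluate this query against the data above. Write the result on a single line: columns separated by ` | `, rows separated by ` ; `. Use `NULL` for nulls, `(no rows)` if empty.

Cairo | 0 ; Porto | 4 ; Hanoi | 0 ; Hanoi | 3 ; Cairo | 4

Join each matches row to its teams via team_id.
Group joined rows by teams.id; compute MIN(m.goals_for) per group.
  5: ids {13, 36, 39} → MIN(m.goals_for)=0
  7: ids {28, 31} → MIN(m.goals_for)=4
  8: ids {12, 21, 23} → MIN(m.goals_for)=0
  9: ids {34} → MIN(m.goals_for)=3
  11: ids {2, 5, 6, 40} → MIN(m.goals_for)=4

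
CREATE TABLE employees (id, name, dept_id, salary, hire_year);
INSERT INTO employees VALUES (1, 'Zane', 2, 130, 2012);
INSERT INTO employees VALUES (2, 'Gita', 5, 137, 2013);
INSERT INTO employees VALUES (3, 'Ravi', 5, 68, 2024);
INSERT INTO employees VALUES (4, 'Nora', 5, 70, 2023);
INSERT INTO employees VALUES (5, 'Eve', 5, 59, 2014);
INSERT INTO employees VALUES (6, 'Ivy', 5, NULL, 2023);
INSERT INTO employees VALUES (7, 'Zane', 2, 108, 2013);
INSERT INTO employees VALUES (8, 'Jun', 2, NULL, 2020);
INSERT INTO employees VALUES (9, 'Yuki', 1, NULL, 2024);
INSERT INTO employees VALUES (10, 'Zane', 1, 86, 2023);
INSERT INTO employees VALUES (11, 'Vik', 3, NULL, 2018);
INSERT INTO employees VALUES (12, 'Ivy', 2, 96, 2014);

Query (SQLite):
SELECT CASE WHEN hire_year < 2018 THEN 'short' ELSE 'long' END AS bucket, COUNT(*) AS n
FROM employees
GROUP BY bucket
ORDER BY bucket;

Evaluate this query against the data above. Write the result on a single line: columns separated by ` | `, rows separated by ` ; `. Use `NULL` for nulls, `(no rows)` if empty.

Bucket rows by hire_year < 2018 → 'short' else 'long'; count each bucket.

long | 7 ; short | 5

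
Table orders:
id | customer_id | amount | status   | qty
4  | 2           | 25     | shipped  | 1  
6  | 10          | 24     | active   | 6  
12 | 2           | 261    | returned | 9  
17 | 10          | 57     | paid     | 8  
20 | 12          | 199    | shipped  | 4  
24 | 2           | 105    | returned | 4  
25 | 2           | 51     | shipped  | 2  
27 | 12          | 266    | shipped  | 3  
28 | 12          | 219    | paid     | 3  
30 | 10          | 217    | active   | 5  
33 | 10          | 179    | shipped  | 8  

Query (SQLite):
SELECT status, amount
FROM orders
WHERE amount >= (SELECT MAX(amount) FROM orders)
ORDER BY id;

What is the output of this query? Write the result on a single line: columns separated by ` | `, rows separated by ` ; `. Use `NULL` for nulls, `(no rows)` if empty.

Scalar subquery: MAX(amount) over all orders rows = 266.
Keep rows where amount >= that value.

shipped | 266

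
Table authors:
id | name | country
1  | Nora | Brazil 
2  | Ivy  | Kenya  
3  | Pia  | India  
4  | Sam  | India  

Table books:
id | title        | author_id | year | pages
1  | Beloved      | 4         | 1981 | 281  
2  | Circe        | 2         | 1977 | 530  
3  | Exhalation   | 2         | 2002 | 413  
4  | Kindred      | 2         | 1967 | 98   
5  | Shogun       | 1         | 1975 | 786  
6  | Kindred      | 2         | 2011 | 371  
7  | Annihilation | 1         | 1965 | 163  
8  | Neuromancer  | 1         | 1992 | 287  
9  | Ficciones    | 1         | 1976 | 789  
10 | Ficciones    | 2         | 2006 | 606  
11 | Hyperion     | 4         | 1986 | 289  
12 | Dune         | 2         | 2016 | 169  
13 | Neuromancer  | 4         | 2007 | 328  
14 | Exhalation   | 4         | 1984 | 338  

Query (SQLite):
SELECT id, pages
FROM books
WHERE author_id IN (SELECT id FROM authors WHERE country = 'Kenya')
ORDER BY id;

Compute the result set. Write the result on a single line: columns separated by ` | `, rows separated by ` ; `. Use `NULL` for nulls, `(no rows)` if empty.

2 | 530 ; 3 | 413 ; 4 | 98 ; 6 | 371 ; 10 | 606 ; 12 | 169

Inner query: authors.id where country = 'Kenya'.
Outer: keep books rows whose author_id is in that set.
Inner query → {2}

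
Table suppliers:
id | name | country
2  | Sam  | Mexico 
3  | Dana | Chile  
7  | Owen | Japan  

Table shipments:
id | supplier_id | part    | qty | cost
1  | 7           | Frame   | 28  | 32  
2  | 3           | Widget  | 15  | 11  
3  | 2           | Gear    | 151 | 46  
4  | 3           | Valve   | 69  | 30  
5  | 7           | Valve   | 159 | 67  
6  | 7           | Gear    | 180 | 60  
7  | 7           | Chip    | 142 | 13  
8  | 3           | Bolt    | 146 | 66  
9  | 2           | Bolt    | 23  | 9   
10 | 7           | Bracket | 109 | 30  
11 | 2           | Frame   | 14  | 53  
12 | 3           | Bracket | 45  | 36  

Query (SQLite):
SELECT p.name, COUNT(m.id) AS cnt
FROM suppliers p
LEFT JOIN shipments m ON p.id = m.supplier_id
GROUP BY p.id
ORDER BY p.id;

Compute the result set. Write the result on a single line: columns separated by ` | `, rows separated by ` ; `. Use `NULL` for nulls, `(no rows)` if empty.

Sam | 3 ; Dana | 4 ; Owen | 5

LEFT JOIN keeps every suppliers row; unmatched ones get NULL for shipments columns.
Group by suppliers.id and compute COUNT(m.id). COUNT(col) of an all-NULL group is 0.
  2: ids {3, 9, 11} → COUNT(m.id)=3
  3: ids {2, 4, 8, 12} → COUNT(m.id)=4
  7: ids {1, 5, 6, 7, 10} → COUNT(m.id)=5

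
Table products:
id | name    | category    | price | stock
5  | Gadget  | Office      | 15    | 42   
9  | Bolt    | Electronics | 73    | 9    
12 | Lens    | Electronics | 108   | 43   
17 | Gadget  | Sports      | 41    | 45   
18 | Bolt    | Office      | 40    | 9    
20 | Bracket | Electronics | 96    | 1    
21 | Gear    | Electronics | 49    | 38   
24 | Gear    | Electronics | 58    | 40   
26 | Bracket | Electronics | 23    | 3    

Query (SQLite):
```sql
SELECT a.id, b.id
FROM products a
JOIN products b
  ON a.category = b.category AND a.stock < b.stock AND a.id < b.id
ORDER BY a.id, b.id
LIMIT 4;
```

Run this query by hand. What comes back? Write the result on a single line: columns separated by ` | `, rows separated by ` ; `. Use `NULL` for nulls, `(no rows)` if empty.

Pairs (a,b) with same category, a.stock < b.stock, a.id < b.id.
category groups: Electronics:{9,12,20,21,24,26} Office:{5,18} Sports:{17}
Ordered by (a.id, b.id); first 4.

9 | 12 ; 9 | 21 ; 9 | 24 ; 20 | 21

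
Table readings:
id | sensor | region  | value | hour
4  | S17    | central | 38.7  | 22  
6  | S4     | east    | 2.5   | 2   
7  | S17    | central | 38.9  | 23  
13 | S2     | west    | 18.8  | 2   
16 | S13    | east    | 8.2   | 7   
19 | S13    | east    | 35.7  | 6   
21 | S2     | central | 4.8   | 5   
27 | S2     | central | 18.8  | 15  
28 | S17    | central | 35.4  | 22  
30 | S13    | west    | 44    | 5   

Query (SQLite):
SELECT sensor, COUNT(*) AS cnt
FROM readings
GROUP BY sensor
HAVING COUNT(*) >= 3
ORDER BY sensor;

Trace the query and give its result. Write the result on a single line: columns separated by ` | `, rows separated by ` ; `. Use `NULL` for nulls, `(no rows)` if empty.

Partition readings by sensor; compute COUNT(*) within each group.
HAVING: keep groups with count ≥ 3.
  S13: ids {16, 19, 30} → COUNT(*)=3
  S17: ids {4, 7, 28} → COUNT(*)=3
  S2: ids {13, 21, 27} → COUNT(*)=3
  S4: ids {6} → COUNT(*)=1

S13 | 3 ; S17 | 3 ; S2 | 3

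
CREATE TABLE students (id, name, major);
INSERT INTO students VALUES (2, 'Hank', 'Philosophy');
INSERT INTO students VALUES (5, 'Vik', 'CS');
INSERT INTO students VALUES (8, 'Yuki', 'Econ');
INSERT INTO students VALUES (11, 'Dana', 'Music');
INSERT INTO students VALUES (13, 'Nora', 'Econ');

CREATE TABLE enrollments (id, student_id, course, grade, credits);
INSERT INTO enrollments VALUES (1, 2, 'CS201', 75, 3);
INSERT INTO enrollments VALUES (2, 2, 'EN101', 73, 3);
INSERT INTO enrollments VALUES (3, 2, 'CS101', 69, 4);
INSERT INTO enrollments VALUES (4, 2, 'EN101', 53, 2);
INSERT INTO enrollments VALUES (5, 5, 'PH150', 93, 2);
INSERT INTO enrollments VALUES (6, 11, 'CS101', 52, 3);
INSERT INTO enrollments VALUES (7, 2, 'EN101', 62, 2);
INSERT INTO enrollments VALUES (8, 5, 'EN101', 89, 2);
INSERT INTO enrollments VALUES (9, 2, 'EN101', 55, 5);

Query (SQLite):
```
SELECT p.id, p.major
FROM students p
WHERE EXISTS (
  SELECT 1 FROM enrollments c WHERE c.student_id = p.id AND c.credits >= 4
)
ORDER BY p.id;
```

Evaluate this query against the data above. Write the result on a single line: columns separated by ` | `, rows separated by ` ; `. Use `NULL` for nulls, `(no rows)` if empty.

For each students row, check whether any enrollments with matching student_id has credits >= 4.
Keep rows where that is true.

2 | Philosophy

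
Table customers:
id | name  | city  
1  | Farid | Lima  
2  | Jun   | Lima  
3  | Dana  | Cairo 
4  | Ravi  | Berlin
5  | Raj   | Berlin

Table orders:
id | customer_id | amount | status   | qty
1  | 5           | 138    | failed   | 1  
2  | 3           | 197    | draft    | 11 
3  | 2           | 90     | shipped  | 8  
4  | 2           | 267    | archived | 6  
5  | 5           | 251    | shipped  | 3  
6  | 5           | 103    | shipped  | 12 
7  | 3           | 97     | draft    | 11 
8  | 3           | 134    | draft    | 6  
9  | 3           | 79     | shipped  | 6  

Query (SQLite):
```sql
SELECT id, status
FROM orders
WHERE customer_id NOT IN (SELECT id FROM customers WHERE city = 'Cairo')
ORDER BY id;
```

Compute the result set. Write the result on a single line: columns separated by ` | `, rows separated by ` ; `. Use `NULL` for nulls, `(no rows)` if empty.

1 | failed ; 3 | shipped ; 4 | archived ; 5 | shipped ; 6 | shipped

Inner query: customers.id where city = 'Cairo'.
Outer: keep orders rows whose customer_id is not in that set.
Inner query → {3}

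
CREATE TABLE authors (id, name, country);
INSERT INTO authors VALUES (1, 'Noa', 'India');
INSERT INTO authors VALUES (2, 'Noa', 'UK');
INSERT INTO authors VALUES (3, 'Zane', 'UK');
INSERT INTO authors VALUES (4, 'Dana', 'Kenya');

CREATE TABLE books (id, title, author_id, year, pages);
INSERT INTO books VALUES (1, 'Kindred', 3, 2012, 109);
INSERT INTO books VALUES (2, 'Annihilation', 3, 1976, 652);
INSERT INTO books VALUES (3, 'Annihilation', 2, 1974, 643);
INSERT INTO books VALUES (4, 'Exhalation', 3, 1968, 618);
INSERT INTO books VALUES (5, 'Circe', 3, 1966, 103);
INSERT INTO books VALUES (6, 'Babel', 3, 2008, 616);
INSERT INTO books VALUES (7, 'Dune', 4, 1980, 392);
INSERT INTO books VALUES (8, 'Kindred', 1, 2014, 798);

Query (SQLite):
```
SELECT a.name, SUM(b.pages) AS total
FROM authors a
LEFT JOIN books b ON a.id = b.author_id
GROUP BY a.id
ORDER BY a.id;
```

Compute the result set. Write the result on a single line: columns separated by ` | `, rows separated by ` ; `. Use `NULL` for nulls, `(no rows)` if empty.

Noa | 798 ; Noa | 643 ; Zane | 2098 ; Dana | 392

LEFT JOIN keeps every authors row; unmatched ones get NULL for books columns.
Group by authors.id and compute SUM(b.pages). SUM over an all-NULL group is NULL.
  1: ids {8} → SUM(b.pages)=798
  2: ids {3} → SUM(b.pages)=643
  3: ids {1, 2, 4, 5, 6} → SUM(b.pages)=2098
  4: ids {7} → SUM(b.pages)=392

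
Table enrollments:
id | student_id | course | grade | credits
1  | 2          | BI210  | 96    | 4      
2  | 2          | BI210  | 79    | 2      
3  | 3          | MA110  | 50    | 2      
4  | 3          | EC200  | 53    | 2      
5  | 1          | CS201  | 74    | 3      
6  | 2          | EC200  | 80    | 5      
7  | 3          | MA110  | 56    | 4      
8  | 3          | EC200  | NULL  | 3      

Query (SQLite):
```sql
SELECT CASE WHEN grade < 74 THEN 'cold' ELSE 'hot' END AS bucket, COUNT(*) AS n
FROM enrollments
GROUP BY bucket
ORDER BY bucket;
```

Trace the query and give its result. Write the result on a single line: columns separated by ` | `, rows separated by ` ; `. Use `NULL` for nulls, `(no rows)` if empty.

cold | 3 ; hot | 5

Bucket rows by grade < 74 → 'cold' else 'hot'; count each bucket.
NULL < 74 is unknown, so NULL grade falls into ELSE → 'hot'.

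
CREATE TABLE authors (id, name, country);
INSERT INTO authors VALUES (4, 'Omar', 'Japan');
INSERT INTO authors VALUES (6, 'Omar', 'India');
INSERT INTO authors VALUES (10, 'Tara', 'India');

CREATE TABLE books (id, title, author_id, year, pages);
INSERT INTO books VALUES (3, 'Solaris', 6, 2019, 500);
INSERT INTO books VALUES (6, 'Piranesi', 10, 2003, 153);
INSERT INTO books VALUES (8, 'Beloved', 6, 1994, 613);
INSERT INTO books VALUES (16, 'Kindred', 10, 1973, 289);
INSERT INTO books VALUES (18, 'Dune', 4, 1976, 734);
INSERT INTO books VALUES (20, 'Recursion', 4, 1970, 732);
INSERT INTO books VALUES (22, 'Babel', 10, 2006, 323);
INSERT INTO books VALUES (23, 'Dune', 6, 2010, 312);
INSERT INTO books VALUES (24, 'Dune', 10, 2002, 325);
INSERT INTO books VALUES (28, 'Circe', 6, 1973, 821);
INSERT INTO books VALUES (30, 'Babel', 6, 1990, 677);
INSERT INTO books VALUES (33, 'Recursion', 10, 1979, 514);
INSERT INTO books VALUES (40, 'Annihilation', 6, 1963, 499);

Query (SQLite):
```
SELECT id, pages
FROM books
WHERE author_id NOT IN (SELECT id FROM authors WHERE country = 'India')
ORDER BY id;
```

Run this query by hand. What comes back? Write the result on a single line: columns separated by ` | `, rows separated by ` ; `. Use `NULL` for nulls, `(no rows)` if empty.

18 | 734 ; 20 | 732

Inner query: authors.id where country = 'India'.
Outer: keep books rows whose author_id is not in that set.
Inner query → {6, 10}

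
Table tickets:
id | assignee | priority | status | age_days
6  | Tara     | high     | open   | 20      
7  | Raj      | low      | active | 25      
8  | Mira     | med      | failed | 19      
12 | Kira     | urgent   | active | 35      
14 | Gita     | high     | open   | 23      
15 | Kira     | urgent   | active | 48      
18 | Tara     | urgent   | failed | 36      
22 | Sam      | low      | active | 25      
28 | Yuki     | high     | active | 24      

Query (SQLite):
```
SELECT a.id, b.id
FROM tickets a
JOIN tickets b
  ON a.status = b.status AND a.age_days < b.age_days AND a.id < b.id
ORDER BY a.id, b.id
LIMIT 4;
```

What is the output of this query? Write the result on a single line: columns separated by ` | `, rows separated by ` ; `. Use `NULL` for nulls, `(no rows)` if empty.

6 | 14 ; 7 | 12 ; 7 | 15 ; 8 | 18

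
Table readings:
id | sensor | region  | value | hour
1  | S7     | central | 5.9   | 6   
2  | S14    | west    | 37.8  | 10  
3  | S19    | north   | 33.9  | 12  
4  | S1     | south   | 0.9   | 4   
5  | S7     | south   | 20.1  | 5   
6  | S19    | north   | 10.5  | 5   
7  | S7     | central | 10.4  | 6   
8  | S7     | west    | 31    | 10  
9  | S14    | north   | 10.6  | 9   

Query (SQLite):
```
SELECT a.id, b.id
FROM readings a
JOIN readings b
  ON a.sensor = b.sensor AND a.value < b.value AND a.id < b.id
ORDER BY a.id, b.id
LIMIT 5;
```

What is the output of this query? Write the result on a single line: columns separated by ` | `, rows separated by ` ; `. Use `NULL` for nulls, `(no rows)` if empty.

1 | 5 ; 1 | 7 ; 1 | 8 ; 5 | 8 ; 7 | 8

Pairs (a,b) with same sensor, a.value < b.value, a.id < b.id.
sensor groups: S1:{4} S14:{2,9} S19:{3,6} S7:{1,5,7,8}
Ordered by (a.id, b.id); first 5.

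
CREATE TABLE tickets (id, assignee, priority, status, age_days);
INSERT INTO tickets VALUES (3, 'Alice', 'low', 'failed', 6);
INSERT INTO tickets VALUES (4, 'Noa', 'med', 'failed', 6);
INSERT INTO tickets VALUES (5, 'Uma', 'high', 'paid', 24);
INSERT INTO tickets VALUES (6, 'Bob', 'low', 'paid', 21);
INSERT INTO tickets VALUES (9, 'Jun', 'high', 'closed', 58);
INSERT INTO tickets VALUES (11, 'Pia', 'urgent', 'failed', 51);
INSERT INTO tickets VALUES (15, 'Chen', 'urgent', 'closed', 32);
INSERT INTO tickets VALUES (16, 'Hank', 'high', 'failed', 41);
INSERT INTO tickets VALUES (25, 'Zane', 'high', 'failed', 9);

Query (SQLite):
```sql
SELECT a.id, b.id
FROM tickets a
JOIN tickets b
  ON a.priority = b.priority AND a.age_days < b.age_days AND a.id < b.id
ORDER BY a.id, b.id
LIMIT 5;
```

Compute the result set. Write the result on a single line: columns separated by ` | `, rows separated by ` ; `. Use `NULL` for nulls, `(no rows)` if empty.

Pairs (a,b) with same priority, a.age_days < b.age_days, a.id < b.id.
priority groups: high:{5,9,16,25} low:{3,6} med:{4} urgent:{11,15}
Ordered by (a.id, b.id); first 5.

3 | 6 ; 5 | 9 ; 5 | 16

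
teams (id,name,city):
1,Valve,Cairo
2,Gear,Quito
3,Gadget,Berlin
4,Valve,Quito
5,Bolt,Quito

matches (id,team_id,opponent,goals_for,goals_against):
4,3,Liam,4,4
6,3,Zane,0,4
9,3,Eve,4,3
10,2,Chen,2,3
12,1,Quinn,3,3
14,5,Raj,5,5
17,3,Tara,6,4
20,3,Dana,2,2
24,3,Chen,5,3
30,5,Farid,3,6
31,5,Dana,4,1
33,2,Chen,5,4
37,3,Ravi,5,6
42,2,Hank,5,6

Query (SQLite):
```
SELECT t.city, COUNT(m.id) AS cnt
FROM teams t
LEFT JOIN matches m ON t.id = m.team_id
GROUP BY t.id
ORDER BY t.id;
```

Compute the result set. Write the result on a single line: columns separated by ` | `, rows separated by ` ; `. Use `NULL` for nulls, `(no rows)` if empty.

Cairo | 1 ; Quito | 3 ; Berlin | 7 ; Quito | 0 ; Quito | 3

LEFT JOIN keeps every teams row; unmatched ones get NULL for matches columns.
Group by teams.id and compute COUNT(m.id). COUNT(col) of an all-NULL group is 0.
  1: ids {12} → COUNT(m.id)=1
  2: ids {10, 33, 42} → COUNT(m.id)=3
  3: ids {4, 6, 9, 17, 20, 24, 37} → COUNT(m.id)=7
  4: ids {—} → COUNT(m.id)=0
  5: ids {14, 30, 31} → COUNT(m.id)=3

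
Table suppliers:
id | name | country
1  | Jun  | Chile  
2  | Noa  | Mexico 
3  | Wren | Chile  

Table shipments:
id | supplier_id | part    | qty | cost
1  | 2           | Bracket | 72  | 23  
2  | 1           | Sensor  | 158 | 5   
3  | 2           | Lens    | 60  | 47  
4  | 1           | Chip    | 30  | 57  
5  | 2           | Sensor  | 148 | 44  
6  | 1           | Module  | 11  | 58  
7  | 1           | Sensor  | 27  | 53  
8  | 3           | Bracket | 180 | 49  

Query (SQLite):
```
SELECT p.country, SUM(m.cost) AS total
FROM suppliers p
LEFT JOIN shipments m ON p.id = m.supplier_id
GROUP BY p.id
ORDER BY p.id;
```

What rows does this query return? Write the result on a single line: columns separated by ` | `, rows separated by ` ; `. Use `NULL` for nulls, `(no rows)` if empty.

Chile | 173 ; Mexico | 114 ; Chile | 49

LEFT JOIN keeps every suppliers row; unmatched ones get NULL for shipments columns.
Group by suppliers.id and compute SUM(m.cost). SUM over an all-NULL group is NULL.
  1: ids {2, 4, 6, 7} → SUM(m.cost)=173
  2: ids {1, 3, 5} → SUM(m.cost)=114
  3: ids {8} → SUM(m.cost)=49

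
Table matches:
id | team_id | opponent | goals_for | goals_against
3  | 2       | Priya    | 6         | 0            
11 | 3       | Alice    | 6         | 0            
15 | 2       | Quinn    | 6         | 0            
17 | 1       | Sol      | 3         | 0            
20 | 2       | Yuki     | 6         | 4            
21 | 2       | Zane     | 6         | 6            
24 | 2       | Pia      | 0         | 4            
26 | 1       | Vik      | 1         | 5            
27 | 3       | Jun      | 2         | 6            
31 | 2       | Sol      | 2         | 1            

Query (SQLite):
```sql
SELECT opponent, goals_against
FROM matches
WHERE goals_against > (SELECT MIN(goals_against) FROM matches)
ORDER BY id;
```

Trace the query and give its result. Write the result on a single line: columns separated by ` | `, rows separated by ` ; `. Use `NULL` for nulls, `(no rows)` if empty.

Scalar subquery: MIN(goals_against) over all matches rows = 0.
Keep rows where goals_against > that value.

Yuki | 4 ; Zane | 6 ; Pia | 4 ; Vik | 5 ; Jun | 6 ; Sol | 1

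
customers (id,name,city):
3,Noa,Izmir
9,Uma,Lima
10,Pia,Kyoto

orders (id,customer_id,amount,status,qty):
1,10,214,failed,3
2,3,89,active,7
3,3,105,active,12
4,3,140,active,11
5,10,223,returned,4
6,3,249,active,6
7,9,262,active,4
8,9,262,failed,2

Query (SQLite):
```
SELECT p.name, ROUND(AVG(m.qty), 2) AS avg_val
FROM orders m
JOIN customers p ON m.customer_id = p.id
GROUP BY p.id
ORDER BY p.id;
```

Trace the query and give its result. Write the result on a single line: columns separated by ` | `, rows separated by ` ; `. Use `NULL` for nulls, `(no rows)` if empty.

Join each orders row to its customers via customer_id.
Group joined rows by customers.id; compute ROUND(AVG(m.qty), 2) per group.
  3: ids {2, 3, 4, 6} → ROUND(AVG(m.qty), 2)=9
  9: ids {7, 8} → ROUND(AVG(m.qty), 2)=3
  10: ids {1, 5} → ROUND(AVG(m.qty), 2)=3.5

Noa | 9 ; Uma | 3 ; Pia | 3.5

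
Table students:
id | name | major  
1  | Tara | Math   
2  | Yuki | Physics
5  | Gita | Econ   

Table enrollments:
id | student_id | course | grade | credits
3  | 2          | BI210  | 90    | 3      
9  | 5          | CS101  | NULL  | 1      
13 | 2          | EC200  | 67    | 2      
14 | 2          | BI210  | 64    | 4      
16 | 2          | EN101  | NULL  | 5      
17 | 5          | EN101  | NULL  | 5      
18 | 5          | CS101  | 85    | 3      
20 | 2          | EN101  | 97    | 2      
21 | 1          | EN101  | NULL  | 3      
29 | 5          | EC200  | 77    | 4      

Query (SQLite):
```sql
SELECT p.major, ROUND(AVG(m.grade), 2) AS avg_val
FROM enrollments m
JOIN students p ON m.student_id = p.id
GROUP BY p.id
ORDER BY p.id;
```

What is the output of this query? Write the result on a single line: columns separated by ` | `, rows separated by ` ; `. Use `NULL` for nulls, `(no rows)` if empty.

Math | NULL ; Physics | 79.5 ; Econ | 81

Join each enrollments row to its students via student_id.
Group joined rows by students.id; compute ROUND(AVG(m.grade), 2) per group.
  1: ids {21} → ROUND(AVG(m.grade), 2)=NULL
  2: ids {3, 13, 14, 16, 20} → ROUND(AVG(m.grade), 2)=79.5
  5: ids {9, 17, 18, 29} → ROUND(AVG(m.grade), 2)=81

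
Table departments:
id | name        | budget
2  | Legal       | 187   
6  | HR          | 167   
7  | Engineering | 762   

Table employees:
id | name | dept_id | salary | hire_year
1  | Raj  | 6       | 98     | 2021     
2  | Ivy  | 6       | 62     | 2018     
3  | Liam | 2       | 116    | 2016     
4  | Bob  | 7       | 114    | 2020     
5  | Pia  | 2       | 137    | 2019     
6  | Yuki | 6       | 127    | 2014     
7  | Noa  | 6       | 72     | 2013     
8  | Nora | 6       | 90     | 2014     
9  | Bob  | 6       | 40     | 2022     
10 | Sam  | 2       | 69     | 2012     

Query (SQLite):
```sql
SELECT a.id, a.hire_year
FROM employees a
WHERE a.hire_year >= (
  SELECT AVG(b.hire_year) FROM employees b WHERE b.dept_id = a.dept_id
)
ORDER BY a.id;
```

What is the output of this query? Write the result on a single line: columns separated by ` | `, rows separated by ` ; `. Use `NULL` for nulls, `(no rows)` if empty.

1 | 2021 ; 2 | 2018 ; 3 | 2016 ; 4 | 2020 ; 5 | 2019 ; 9 | 2022

For each employees row a, compute AVG(hire_year) over rows sharing a.dept_id.
Keep row a if a.hire_year >= that per-group AVG.
  dept_id=2: AVG(hire_year) = 2015.666667
  dept_id=6: AVG(hire_year) = 2017.0
  dept_id=7: AVG(hire_year) = 2020.0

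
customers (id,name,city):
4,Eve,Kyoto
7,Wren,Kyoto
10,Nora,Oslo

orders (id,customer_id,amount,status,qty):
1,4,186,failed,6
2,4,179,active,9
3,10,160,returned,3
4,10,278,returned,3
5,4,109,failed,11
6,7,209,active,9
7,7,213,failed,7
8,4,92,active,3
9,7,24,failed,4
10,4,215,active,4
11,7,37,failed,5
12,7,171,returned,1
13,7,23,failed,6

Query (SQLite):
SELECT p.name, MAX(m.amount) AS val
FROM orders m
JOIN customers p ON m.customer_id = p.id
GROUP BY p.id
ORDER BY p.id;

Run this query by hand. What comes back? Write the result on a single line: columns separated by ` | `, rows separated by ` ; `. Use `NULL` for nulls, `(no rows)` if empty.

Join each orders row to its customers via customer_id.
Group joined rows by customers.id; compute MAX(m.amount) per group.
  4: ids {1, 2, 5, 8, 10} → MAX(m.amount)=215
  7: ids {6, 7, 9, 11, 12, 13} → MAX(m.amount)=213
  10: ids {3, 4} → MAX(m.amount)=278

Eve | 215 ; Wren | 213 ; Nora | 278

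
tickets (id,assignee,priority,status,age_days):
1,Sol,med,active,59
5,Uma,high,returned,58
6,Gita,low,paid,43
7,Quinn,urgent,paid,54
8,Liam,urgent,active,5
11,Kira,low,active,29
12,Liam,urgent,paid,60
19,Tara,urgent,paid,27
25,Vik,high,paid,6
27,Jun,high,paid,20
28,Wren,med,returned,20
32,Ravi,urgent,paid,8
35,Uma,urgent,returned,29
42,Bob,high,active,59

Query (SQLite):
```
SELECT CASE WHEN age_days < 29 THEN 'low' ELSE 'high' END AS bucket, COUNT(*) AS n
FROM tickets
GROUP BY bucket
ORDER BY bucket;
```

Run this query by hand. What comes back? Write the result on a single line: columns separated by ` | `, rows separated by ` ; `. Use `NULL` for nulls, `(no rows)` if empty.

Bucket rows by age_days < 29 → 'low' else 'high'; count each bucket.

high | 8 ; low | 6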